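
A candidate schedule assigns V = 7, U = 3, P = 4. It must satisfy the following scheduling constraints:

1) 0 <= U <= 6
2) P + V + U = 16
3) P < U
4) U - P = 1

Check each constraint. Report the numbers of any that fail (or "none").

1) U = 3 lies in [0, 6]  holds
2) P + V + U = 4 + 7 + 3 = 14, not 16  fails
3) P = 4, U = 3; 4 ≥ 3 (want <)  fails
4) U - P = 3 - 4 = -1, not 1  fails

The assignment fails constraints 2, 3, and 4.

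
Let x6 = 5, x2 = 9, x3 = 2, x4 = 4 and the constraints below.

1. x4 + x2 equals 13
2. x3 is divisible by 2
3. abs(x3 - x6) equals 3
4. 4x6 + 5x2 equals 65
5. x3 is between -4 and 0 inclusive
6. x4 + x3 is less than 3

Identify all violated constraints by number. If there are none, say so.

Violated: 5 and 6.

1. x4 + x2 = 4 + 9 = 13  holds
2. 2 / 2 = 1, so 2 divides 2  holds
3. abs(2 - 5) = 3  holds
4. 4x6 + 5x2 = 4(5) + 5(9) = 65  holds
5. x3 = 2 is outside [-4, 0]  fails
6. x4 + x3 = 4 + 2 = 6; 6 ≥ 3, bound 3 not met  fails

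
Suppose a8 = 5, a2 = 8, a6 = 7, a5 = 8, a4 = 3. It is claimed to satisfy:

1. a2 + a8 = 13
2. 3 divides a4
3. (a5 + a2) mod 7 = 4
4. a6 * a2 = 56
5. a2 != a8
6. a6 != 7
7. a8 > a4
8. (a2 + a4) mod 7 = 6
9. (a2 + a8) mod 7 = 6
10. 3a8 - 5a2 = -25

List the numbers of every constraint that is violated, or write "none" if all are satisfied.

The assignment fails constraints 3, 6, 8.

1. a2 + a8 = 8 + 5 = 13 — satisfied.
2. 3 / 3 = 1, so 3 divides 3 — satisfied.
3. a5 + a2 = 16; 16 mod 7 = 2, not 4 — violated.
4. a6 * a2 = 7 * 8 = 56 — satisfied.
5. a2 = 8, a8 = 5; distinct — satisfied.
6. a6 = 7, but 7 is required to differ — violated.
7. a8 = 5, a4 = 3; 5 > 3 — satisfied.
8. a2 + a4 = 11; 11 mod 7 = 4, not 6 — violated.
9. a2 + a8 = 13; 13 mod 7 = 6 — satisfied.
10. 3a8 - 5a2 = 3(5) - 5(8) = -25 — satisfied.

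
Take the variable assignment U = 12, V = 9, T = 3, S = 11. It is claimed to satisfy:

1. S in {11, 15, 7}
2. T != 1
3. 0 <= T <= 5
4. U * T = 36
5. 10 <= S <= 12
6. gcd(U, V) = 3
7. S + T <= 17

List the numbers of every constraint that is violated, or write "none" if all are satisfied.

Yes — all constraints hold.

1. S = 11 is in {11, 15, 7}  ✓
2. T = 3, and 3 ≠ 1  ✓
3. T = 3 lies in [0, 5]  ✓
4. U * T = 12 * 3 = 36  ✓
5. S = 11 lies in [10, 12]  ✓
6. gcd(12, 9) = 3  ✓
7. S + T = 11 + 3 = 14; 14 ≤ 17  ✓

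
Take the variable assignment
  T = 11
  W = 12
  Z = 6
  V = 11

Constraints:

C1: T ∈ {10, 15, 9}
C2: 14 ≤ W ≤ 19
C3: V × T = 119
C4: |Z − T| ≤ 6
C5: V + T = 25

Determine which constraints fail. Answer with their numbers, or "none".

No — constraints 1, 2, 3, and 5 are not satisfied.

C1: T = 11 is not in {10, 15, 9}  false
C2: W = 12 is outside [14, 19]  false
C3: V × T = 11 × 11 = 121, not 119  false
C4: |6 − 11| = 5; 5 ≤ 6  true
C5: V + T = 11 + 11 = 22, not 25  false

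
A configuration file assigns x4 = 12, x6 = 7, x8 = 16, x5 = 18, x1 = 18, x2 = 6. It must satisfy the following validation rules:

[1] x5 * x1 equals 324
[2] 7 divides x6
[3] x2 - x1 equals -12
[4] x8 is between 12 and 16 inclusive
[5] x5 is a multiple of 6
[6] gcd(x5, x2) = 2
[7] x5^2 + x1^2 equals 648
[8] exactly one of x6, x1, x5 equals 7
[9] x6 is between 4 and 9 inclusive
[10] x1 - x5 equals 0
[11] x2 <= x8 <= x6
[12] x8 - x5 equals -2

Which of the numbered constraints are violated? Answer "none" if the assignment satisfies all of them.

[1] x5 * x1 = 18 * 18 = 324 — satisfied.
[2] 7 / 7 = 1, so 7 divides 7 — satisfied.
[3] x2 - x1 = 6 - 18 = -12 — satisfied.
[4] x8 = 16 lies in [12, 16] — satisfied.
[5] 18 / 6 = 3, so 6 divides 18 — satisfied.
[6] gcd(18, 6) = 6, not 2 — violated.
[7] x5^2 + x1^2 = 18^2 + 18^2 = 324 + 324 = 648 — satisfied.
[8] x6=7, x1=18, x5=18; 1 of them equals 7 — satisfied.
[9] x6 = 7 lies in [4, 9] — satisfied.
[10] x1 - x5 = 18 - 18 = 0 — satisfied.
[11] values 6, 16, 7; x8 = 16 is not <= x6 = 7 — violated.
[12] x8 - x5 = 16 - 18 = -2 — satisfied.

Violated: 6, 11.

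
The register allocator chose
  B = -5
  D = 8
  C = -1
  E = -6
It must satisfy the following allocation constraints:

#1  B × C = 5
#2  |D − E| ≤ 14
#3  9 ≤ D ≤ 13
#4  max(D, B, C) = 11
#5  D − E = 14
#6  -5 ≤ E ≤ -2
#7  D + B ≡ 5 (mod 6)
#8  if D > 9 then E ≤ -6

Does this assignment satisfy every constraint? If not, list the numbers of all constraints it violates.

The assignment fails constraints 3, 4, 6, and 7.

#1 B × C = -5 × (-1) = 5 — holds.
#2 |8 − (-6)| = 14; 14 ≤ 14 — holds.
#3 D = 8 is outside [9, 13] — fails.
#4 max(8, -5, -1) = 8, not 11 — fails.
#5 D − E = 8 − (-6) = 14 — holds.
#6 E = -6 is outside [-5, -2] — fails.
#7 D + B = 3; 3 mod 6 = 3, not 5 — fails.
#8 D = 8, not > 9; antecedent false, conditional vacuously true — holds.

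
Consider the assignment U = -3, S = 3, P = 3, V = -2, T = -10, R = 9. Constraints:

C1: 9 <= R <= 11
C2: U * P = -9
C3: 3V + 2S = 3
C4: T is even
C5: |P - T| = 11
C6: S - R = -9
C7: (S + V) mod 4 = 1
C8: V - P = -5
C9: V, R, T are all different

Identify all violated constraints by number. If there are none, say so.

C1: R = 9 lies in [9, 11] — OK.
C2: U * P = -3 * 3 = -9 — OK.
C3: 3V + 2S = 3(-2) + 2(3) = 0, not 3 — violated.
C4: T = -10 is even — OK.
C5: |3 - (-10)| = 13, not 11 — violated.
C6: S - R = 3 - 9 = -6, not -9 — violated.
C7: S + V = 1; 1 mod 4 = 1 — OK.
C8: V - P = -2 - 3 = -5 — OK.
C9: values -2, 9, -10 are pairwise distinct — OK.

Constraints 3, 5, and 6 do not hold.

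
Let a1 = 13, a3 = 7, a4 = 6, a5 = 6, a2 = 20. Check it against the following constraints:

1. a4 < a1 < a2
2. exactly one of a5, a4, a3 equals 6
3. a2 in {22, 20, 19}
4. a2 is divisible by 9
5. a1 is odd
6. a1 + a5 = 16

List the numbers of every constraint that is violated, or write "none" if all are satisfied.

Constraints 2, 4, 6 are violated.

1. values 6 < 13 < 20 — satisfied.
2. a5=6, a4=6, a3=7; 2 of them equal 6, not exactly one — violated.
3. a2 = 20 is in {22, 20, 19} — satisfied.
4. 20 = 9*2 + 2, so 9 does not divide 20 — violated.
5. a1 = 13 is odd — satisfied.
6. a1 + a5 = 13 + 6 = 19, not 16 — violated.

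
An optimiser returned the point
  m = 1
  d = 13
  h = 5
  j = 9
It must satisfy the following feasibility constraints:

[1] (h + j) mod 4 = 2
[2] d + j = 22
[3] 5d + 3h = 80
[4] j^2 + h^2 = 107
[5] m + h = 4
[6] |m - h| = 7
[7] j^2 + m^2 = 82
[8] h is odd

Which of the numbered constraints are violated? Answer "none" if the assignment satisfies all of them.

[1] h + j = 14; 14 mod 4 = 2 — holds.
[2] d + j = 13 + 9 = 22 — holds.
[3] 5d + 3h = 5(13) + 3(5) = 80 — holds.
[4] j^2 + h^2 = 9^2 + 5^2 = 81 + 25 = 106, not 107 — fails.
[5] m + h = 1 + 5 = 6, not 4 — fails.
[6] |1 - 5| = 4, not 7 — fails.
[7] j^2 + m^2 = 9^2 + 1^2 = 81 + 1 = 82 — holds.
[8] h = 5 is odd — holds.

Violated: 4, 5, and 6.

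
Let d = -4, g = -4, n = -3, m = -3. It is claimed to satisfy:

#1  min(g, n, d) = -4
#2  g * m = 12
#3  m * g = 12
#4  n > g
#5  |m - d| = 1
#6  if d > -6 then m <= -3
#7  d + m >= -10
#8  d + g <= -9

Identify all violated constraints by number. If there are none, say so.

#1 min(-4, -3, -4) = -4 — holds.
#2 g * m = -4 * (-3) = 12 — holds.
#3 m * g = -3 * (-4) = 12 — holds.
#4 n = -3, g = -4; -3 > -4 — holds.
#5 |-3 - (-4)| = 1 — holds.
#6 d = -4 > -6, so we need m ≤ -3; m = -3 ≤ -3 — holds.
#7 d + m = -4 + (-3) = -7; -7 ≥ -10 — holds.
#8 d + g = -4 + (-4) = -8; -8 > -9, bound -9 not met — does not hold.

The assignment fails constraint 8.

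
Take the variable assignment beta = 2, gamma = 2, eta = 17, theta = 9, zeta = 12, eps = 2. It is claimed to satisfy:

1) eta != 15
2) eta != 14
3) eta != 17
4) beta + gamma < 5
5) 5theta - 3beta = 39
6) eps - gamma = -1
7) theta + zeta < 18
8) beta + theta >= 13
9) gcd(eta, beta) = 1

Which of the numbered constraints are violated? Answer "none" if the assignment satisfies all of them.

The assignment fails constraints 3, 6, 7, and 8.

1) eta = 17, and 17 ≠ 15  ✔
2) eta = 17, and 17 ≠ 14  ✔
3) eta = 17, but 17 is required to differ  ✘
4) beta + gamma = 2 + 2 = 4; 4 < 5  ✔
5) 5theta - 3beta = 5(9) - 3(2) = 39  ✔
6) eps - gamma = 2 - 2 = 0, not -1  ✘
7) theta + zeta = 9 + 12 = 21; 21 ≥ 18, bound 18 not met  ✘
8) beta + theta = 2 + 9 = 11; 11 < 13, bound 13 not met  ✘
9) gcd(17, 2) = 1  ✔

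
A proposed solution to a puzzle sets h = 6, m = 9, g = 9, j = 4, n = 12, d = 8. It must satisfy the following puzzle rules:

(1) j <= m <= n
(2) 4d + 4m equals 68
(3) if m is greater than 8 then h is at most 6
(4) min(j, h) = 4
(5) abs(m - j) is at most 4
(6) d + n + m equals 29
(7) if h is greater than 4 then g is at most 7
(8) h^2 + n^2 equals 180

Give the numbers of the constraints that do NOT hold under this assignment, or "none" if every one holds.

No — constraints 5 and 7 are not satisfied.

(1) values 4 <= 9 <= 12 — OK.
(2) 4d + 4m = 4(8) + 4(9) = 68 — OK.
(3) m = 9 > 8, so we need h ≤ 6; h = 6 ≤ 6 — OK.
(4) min(4, 6) = 4 — OK.
(5) abs(9 - 4) = 5; 5 > 4, exceeds bound 4 — violated.
(6) d + n + m = 8 + 12 + 9 = 29 — OK.
(7) h = 6 > 4, so we need g ≤ 7; but g = 9 > 7 — violated.
(8) h^2 + n^2 = 6^2 + 12^2 = 36 + 144 = 180 — OK.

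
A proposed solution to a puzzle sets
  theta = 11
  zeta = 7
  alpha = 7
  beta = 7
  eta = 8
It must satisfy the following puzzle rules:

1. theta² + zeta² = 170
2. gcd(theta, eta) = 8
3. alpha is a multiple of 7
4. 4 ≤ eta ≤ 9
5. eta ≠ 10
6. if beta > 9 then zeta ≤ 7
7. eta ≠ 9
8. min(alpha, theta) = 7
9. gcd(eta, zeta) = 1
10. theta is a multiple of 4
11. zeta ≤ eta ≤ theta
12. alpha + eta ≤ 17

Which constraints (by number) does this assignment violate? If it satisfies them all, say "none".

No — constraints 2, 10 are not satisfied.

1. theta² + zeta² = 11² + 7² = 121 + 49 = 170 — holds.
2. gcd(11, 8) = 1, not 8 — fails.
3. 7 / 7 = 1, so 7 divides 7 — holds.
4. eta = 8 lies in [4, 9] — holds.
5. eta = 8, and 8 ≠ 10 — holds.
6. beta = 7, not > 9; antecedent false, conditional vacuously true — holds.
7. eta = 8, and 8 ≠ 9 — holds.
8. min(7, 11) = 7 — holds.
9. gcd(8, 7) = 1 — holds.
10. 11 = 4×2 + 3, so 4 does not divide 11 — fails.
11. values 7 ≤ 8 ≤ 11 — holds.
12. alpha + eta = 7 + 8 = 15; 15 ≤ 17 — holds.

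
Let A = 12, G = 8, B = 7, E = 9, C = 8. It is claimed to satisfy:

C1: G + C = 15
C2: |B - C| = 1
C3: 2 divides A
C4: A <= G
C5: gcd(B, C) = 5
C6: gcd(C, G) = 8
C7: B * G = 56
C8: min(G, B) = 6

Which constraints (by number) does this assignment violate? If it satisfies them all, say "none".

C1: G + C = 8 + 8 = 16, not 15 — violated.
C2: |7 - 8| = 1 — OK.
C3: 12 / 2 = 6, so 2 divides 12 — OK.
C4: A = 12, G = 8; 12 > 8 (want ≤) — violated.
C5: gcd(7, 8) = 1, not 5 — violated.
C6: gcd(8, 8) = 8 — OK.
C7: B * G = 7 * 8 = 56 — OK.
C8: min(8, 7) = 7, not 6 — violated.

Constraints 1, 4, 5, and 8 do not hold.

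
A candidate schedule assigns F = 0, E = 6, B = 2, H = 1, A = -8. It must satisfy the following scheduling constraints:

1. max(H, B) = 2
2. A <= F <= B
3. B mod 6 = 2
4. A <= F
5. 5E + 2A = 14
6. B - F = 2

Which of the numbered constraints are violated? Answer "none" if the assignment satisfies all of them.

All constraints are satisfied.

1. max(1, 2) = 2 — holds.
2. values -8 <= 0 <= 2 — holds.
3. 2 mod 6 = 2 — holds.
4. A = -8, F = 0; -8 ≤ 0 — holds.
5. 5E + 2A = 5(6) + 2(-8) = 14 — holds.
6. B - F = 2 - 0 = 2 — holds.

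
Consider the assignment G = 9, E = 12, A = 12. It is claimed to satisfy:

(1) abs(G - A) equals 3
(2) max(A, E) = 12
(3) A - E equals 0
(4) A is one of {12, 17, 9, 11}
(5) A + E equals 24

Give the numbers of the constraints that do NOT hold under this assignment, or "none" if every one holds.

The assignment satisfies every constraint.

(1) abs(9 - 12) = 3  ✔
(2) max(12, 12) = 12  ✔
(3) A - E = 12 - 12 = 0  ✔
(4) A = 12 is in {12, 17, 9, 11}  ✔
(5) A + E = 12 + 12 = 24  ✔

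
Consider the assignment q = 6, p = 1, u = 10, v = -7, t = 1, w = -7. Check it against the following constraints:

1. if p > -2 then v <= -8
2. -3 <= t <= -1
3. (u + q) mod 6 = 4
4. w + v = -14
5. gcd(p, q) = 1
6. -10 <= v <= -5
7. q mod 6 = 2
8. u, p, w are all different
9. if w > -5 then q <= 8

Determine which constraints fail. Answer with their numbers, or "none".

1. p = 1 > -2, so we need v ≤ -8; but v = -7 > -8  fails
2. t = 1 is outside [-3, -1]  fails
3. u + q = 16; 16 mod 6 = 4  holds
4. w + v = -7 + (-7) = -14  holds
5. gcd(1, 6) = 1  holds
6. v = -7 lies in [-10, -5]  holds
7. 6 mod 6 = 0, not 2  fails
8. values 10, 1, -7 are pairwise distinct  holds
9. w = -7, not > -5; antecedent false, conditional vacuously true  holds

No — constraints 1, 2, and 7 are not satisfied.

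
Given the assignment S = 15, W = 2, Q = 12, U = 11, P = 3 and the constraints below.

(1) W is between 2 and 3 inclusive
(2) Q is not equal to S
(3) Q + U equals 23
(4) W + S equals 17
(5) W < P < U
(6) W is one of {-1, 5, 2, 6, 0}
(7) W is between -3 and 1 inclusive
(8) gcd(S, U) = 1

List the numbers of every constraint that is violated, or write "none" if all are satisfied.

Constraint 7 does not hold.

(1) W = 2 lies in [2, 3] — holds.
(2) Q = 12, S = 15; distinct — holds.
(3) Q + U = 12 + 11 = 23 — holds.
(4) W + S = 2 + 15 = 17 — holds.
(5) values 2 < 3 < 11 — holds.
(6) W = 2 is in {-1, 5, 2, 6, 0} — holds.
(7) W = 2 is outside [-3, 1] — does not hold.
(8) gcd(15, 11) = 1 — holds.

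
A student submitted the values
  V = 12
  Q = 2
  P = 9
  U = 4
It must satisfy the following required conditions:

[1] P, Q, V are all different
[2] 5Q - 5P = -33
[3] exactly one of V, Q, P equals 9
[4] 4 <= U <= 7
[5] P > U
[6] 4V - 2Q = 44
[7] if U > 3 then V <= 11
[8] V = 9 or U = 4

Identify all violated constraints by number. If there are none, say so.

Constraints 2, 7 do not hold.

[1] values 9, 2, 12 are pairwise distinct  ✓
[2] 5Q - 5P = 5(2) - 5(9) = -35, not -33  ✗
[3] V=12, Q=2, P=9; 1 of them equals 9  ✓
[4] U = 4 lies in [4, 7]  ✓
[5] P = 9, U = 4; 9 > 4  ✓
[6] 4V - 2Q = 4(12) - 2(2) = 44  ✓
[7] U = 4 > 3, so we need V ≤ 11; but V = 12 > 11  ✗
[8] V = 12 ≠ 9, but U = 4 = 4 (second disjunct)  ✓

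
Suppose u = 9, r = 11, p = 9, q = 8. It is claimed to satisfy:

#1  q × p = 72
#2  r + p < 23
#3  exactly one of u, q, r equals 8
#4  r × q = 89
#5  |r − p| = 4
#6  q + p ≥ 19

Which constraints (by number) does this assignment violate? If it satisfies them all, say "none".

#1 q × p = 8 × 9 = 72 — holds.
#2 r + p = 11 + 9 = 20; 20 < 23 — holds.
#3 u=9, q=8, r=11; 1 of them equals 8 — holds.
#4 r × q = 11 × 8 = 88, not 89 — does not hold.
#5 |11 − 9| = 2, not 4 — does not hold.
#6 q + p = 8 + 9 = 17; 17 < 19, bound 19 not met — does not hold.

Violated: 4, 5, and 6.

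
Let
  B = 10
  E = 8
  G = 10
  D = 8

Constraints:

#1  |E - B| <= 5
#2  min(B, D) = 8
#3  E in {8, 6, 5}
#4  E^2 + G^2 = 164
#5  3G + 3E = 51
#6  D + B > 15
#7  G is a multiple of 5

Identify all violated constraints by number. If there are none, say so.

Violated: 5.

#1 |8 - 10| = 2; 2 ≤ 5 — holds.
#2 min(10, 8) = 8 — holds.
#3 E = 8 is in {8, 6, 5} — holds.
#4 E^2 + G^2 = 8^2 + 10^2 = 64 + 100 = 164 — holds.
#5 3G + 3E = 3(10) + 3(8) = 54, not 51 — does not hold.
#6 D + B = 8 + 10 = 18; 18 > 15 — holds.
#7 10 / 5 = 2, so 5 divides 10 — holds.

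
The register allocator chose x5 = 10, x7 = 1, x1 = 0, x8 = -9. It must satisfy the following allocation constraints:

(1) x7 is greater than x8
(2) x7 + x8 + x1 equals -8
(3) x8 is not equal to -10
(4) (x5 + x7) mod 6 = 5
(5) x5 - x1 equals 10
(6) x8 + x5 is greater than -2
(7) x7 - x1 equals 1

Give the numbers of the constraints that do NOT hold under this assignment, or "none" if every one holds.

No violations.

(1) x7 = 1, x8 = -9; 1 > -9 — holds.
(2) x7 + x8 + x1 = 1 + (-9) + 0 = -8 — holds.
(3) x8 = -9, and -9 ≠ -10 — holds.
(4) x5 + x7 = 11; 11 mod 6 = 5 — holds.
(5) x5 - x1 = 10 - 0 = 10 — holds.
(6) x8 + x5 = -9 + 10 = 1; 1 > -2 — holds.
(7) x7 - x1 = 1 - 0 = 1 — holds.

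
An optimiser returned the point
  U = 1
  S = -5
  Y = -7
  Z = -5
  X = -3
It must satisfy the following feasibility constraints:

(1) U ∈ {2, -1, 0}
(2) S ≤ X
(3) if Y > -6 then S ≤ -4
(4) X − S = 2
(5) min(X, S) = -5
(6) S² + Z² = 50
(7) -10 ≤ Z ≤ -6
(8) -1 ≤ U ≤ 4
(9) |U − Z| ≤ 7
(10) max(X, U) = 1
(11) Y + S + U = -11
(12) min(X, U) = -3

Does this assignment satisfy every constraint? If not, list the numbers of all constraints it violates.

(1) U = 1 is not in {2, -1, 0}  false
(2) S = -5, X = -3; -5 ≤ -3  true
(3) Y = -7, not > -6; antecedent false, conditional vacuously true  true
(4) X − S = -3 − (-5) = 2  true
(5) min(-3, -5) = -5  true
(6) S² + Z² = (-5)² + (-5)² = 25 + 25 = 50  true
(7) Z = -5 is outside [-10, -6]  false
(8) U = 1 lies in [-1, 4]  true
(9) |1 − (-5)| = 6; 6 ≤ 7  true
(10) max(-3, 1) = 1  true
(11) Y + S + U = -7 + (-5) + 1 = -11  true
(12) min(-3, 1) = -3  true

Violated: 1, 7.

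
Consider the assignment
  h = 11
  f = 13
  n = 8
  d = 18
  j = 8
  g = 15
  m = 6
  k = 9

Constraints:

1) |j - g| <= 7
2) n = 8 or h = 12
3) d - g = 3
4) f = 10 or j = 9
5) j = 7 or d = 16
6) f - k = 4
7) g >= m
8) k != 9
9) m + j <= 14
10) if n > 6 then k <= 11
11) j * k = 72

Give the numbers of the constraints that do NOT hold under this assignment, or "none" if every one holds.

1) |8 - 15| = 7; 7 ≤ 7 — holds.
2) n = 8 = 8 (first disjunct) — holds.
3) d - g = 18 - 15 = 3 — holds.
4) f = 13 ≠ 10 and j = 8 ≠ 9; both disjuncts false — does not hold.
5) j = 8 ≠ 7 and d = 18 ≠ 16; both disjuncts false — does not hold.
6) f - k = 13 - 9 = 4 — holds.
7) g = 15, m = 6; 15 ≥ 6 — holds.
8) k = 9, but 9 is required to differ — does not hold.
9) m + j = 6 + 8 = 14; 14 ≤ 14 — holds.
10) n = 8 > 6, so we need k ≤ 11; k = 9 ≤ 11 — holds.
11) j * k = 8 * 9 = 72 — holds.

Constraints 4, 5, 8 do not hold.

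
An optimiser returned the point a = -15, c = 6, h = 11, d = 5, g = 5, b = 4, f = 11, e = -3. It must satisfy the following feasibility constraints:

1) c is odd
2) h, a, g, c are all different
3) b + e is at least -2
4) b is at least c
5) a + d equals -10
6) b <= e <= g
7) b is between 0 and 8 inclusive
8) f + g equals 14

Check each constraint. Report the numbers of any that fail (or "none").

Violated: 1, 4, 6, and 8.

1) c = 6 is even  no
2) values 11, -15, 5, 6 are pairwise distinct  yes
3) b + e = 4 + (-3) = 1; 1 ≥ -2  yes
4) b = 4, c = 6; 4 < 6 (want ≥)  no
5) a + d = -15 + 5 = -10  yes
6) values 4, -3, 5; b = 4 is not <= e = -3  no
7) b = 4 lies in [0, 8]  yes
8) f + g = 11 + 5 = 16, not 14  no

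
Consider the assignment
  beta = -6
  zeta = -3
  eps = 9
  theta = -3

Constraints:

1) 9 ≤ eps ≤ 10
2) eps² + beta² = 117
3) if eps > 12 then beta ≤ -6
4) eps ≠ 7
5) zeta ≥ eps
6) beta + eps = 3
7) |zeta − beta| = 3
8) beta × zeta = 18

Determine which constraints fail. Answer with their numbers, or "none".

No — constraint 5 is not satisfied.

1) eps = 9 lies in [9, 10]  holds
2) eps² + beta² = 9² + (-6)² = 81 + 36 = 117  holds
3) eps = 9, not > 12; antecedent false, conditional vacuously true  holds
4) eps = 9, and 9 ≠ 7  holds
5) zeta = -3, eps = 9; -3 < 9 (want ≥)  fails
6) beta + eps = -6 + 9 = 3  holds
7) |-3 − (-6)| = 3  holds
8) beta × zeta = -6 × (-3) = 18  holds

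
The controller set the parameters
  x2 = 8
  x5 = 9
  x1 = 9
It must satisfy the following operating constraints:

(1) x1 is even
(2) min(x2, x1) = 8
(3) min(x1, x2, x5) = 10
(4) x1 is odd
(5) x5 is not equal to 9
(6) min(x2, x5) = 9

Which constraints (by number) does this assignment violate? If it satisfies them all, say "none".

The assignment fails constraints 1, 3, 5, and 6.

(1) x1 = 9 is odd  ✗
(2) min(8, 9) = 8  ✓
(3) min(9, 8, 9) = 8, not 10  ✗
(4) x1 = 9 is odd  ✓
(5) x5 = 9, but 9 is required to differ  ✗
(6) min(8, 9) = 8, not 9  ✗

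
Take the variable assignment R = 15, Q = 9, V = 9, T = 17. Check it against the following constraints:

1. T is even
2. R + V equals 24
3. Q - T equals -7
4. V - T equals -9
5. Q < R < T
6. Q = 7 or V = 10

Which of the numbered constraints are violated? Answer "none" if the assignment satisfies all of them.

The assignment fails constraints 1, 3, 4, and 6.

1. T = 17 is odd — violated.
2. R + V = 15 + 9 = 24 — satisfied.
3. Q - T = 9 - 17 = -8, not -7 — violated.
4. V - T = 9 - 17 = -8, not -9 — violated.
5. values 9 < 15 < 17 — satisfied.
6. Q = 9 ≠ 7 and V = 9 ≠ 10; both disjuncts false — violated.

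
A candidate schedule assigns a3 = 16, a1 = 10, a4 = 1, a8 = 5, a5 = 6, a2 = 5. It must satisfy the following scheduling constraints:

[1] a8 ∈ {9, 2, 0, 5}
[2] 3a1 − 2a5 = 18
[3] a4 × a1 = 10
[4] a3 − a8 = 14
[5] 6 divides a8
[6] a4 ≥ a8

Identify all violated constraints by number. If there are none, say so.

[1] a8 = 5 is in {9, 2, 0, 5} — holds.
[2] 3a1 − 2a5 = 3(10) − 2(6) = 18 — holds.
[3] a4 × a1 = 1 × 10 = 10 — holds.
[4] a3 − a8 = 16 − 5 = 11, not 14 — fails.
[5] 5 = 6×0 + 5, so 6 does not divide 5 — fails.
[6] a4 = 1, a8 = 5; 1 < 5 (want ≥) — fails.

Constraints 4, 5, and 6 are violated.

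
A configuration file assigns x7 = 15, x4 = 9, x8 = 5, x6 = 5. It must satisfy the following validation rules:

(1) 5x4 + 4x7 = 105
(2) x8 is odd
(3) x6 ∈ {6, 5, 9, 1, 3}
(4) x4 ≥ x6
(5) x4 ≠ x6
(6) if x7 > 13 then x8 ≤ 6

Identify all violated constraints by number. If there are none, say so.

All constraints are satisfied.

(1) 5x4 + 4x7 = 5(9) + 4(15) = 105  ✓
(2) x8 = 5 is odd  ✓
(3) x6 = 5 is in {6, 5, 9, 1, 3}  ✓
(4) x4 = 9, x6 = 5; 9 ≥ 5  ✓
(5) x4 = 9, x6 = 5; distinct  ✓
(6) x7 = 15 > 13, so we need x8 ≤ 6; x8 = 5 ≤ 6  ✓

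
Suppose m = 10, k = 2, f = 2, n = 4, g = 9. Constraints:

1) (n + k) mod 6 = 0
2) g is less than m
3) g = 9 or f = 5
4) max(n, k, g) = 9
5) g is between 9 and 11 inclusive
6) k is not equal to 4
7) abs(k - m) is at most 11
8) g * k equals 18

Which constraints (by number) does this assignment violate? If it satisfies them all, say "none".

No violations.

1) n + k = 6; 6 mod 6 = 0 — holds.
2) g = 9, m = 10; 9 < 10 — holds.
3) g = 9 = 9 (first disjunct) — holds.
4) max(4, 2, 9) = 9 — holds.
5) g = 9 lies in [9, 11] — holds.
6) k = 2, and 2 ≠ 4 — holds.
7) abs(2 - 10) = 8; 8 ≤ 11 — holds.
8) g * k = 9 * 2 = 18 — holds.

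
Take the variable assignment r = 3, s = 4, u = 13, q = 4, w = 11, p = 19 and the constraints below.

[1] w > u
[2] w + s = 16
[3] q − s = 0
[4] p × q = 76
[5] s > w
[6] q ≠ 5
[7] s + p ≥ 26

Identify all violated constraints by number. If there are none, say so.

Constraints 1, 2, 5, 7 do not hold.

[1] w = 11, u = 13; 11 ≤ 13 (want >)  false
[2] w + s = 11 + 4 = 15, not 16  false
[3] q − s = 4 − 4 = 0  true
[4] p × q = 19 × 4 = 76  true
[5] s = 4, w = 11; 4 ≤ 11 (want >)  false
[6] q = 4, and 4 ≠ 5  true
[7] s + p = 4 + 19 = 23; 23 < 26, bound 26 not met  false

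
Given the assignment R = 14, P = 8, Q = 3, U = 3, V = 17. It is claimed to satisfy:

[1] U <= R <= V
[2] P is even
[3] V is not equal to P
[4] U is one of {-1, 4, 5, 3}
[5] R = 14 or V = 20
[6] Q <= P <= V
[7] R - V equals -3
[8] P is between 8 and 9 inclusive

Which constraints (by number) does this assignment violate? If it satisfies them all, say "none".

None — every constraint holds.

[1] values 3 <= 14 <= 17 — satisfied.
[2] P = 8 is even — satisfied.
[3] V = 17, P = 8; distinct — satisfied.
[4] U = 3 is in {-1, 4, 5, 3} — satisfied.
[5] R = 14 = 14 (first disjunct) — satisfied.
[6] values 3 <= 8 <= 17 — satisfied.
[7] R - V = 14 - 17 = -3 — satisfied.
[8] P = 8 lies in [8, 9] — satisfied.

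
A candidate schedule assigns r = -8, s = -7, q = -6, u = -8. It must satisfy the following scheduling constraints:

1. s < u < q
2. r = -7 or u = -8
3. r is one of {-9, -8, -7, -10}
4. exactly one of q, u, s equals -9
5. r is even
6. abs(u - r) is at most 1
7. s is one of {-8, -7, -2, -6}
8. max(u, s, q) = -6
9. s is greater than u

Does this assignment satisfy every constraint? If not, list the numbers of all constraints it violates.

Constraints 1 and 4 do not hold.

1. values -7, -8, -6; s = -7 is not < u = -8 — violated.
2. r = -8 ≠ -7, but u = -8 = -8 (second disjunct) — OK.
3. r = -8 is in {-9, -8, -7, -10} — OK.
4. q=-6, u=-8, s=-7; 0 of them equal -9, not exactly one — violated.
5. r = -8 is even — OK.
6. abs(-8 - (-8)) = 0; 0 ≤ 1 — OK.
7. s = -7 is in {-8, -7, -2, -6} — OK.
8. max(-8, -7, -6) = -6 — OK.
9. s = -7, u = -8; -7 > -8 — OK.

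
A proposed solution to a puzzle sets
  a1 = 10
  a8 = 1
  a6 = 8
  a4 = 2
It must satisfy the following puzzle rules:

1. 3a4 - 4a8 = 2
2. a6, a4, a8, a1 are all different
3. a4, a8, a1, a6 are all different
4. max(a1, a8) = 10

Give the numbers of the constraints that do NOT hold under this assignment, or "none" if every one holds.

All constraints are satisfied.

1. 3a4 - 4a8 = 3(2) - 4(1) = 2 — OK.
2. values 8, 2, 1, 10 are pairwise distinct — OK.
3. values 2, 1, 10, 8 are pairwise distinct — OK.
4. max(10, 1) = 10 — OK.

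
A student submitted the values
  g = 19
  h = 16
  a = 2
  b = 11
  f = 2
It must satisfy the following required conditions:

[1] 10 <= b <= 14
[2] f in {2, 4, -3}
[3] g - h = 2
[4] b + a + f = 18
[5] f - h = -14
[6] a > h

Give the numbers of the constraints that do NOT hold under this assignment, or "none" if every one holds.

[1] b = 11 lies in [10, 14]  ✔
[2] f = 2 is in {2, 4, -3}  ✔
[3] g - h = 19 - 16 = 3, not 2  ✘
[4] b + a + f = 11 + 2 + 2 = 15, not 18  ✘
[5] f - h = 2 - 16 = -14  ✔
[6] a = 2, h = 16; 2 ≤ 16 (want >)  ✘

The assignment fails constraints 3, 4, and 6.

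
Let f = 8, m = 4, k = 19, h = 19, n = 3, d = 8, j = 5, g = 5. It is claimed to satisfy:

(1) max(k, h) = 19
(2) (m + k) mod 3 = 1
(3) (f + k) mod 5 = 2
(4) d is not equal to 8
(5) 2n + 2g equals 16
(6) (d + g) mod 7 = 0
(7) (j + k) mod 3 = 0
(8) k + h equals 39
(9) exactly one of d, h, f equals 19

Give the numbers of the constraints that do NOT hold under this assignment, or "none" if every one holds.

(1) max(19, 19) = 19 — holds.
(2) m + k = 23; 23 mod 3 = 2, not 1 — fails.
(3) f + k = 27; 27 mod 5 = 2 — holds.
(4) d = 8, but 8 is required to differ — fails.
(5) 2n + 2g = 2(3) + 2(5) = 16 — holds.
(6) d + g = 13; 13 mod 7 = 6, not 0 — fails.
(7) j + k = 24; 24 mod 3 = 0 — holds.
(8) k + h = 19 + 19 = 38, not 39 — fails.
(9) d=8, h=19, f=8; 1 of them equals 19 — holds.

The assignment fails constraints 2, 4, 6, and 8.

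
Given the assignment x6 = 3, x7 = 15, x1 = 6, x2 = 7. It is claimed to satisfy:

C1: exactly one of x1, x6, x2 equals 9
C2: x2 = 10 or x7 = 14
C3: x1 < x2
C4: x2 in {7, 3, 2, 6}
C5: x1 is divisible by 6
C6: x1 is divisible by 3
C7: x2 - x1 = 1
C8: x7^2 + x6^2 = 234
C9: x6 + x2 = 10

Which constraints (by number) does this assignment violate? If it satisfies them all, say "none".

C1: x1=6, x6=3, x2=7; 0 of them equal 9, not exactly one  FAIL
C2: x2 = 7 ≠ 10 and x7 = 15 ≠ 14; both disjuncts false  FAIL
C3: x1 = 6, x2 = 7; 6 < 7  OK
C4: x2 = 7 is in {7, 3, 2, 6}  OK
C5: 6 / 6 = 1, so 6 divides 6  OK
C6: 6 / 3 = 2, so 3 divides 6  OK
C7: x2 - x1 = 7 - 6 = 1  OK
C8: x7^2 + x6^2 = 15^2 + 3^2 = 225 + 9 = 234  OK
C9: x6 + x2 = 3 + 7 = 10  OK

The assignment fails constraints 1, 2.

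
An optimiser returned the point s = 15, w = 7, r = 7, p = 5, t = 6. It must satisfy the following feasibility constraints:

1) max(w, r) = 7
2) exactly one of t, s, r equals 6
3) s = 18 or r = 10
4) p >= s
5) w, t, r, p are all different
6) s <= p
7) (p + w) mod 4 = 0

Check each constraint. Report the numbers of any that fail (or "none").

1) max(7, 7) = 7  ✓
2) t=6, s=15, r=7; 1 of them equals 6  ✓
3) s = 15 ≠ 18 and r = 7 ≠ 10; both disjuncts false  ✗
4) p = 5, s = 15; 5 < 15 (want ≥)  ✗
5) w = r = 7, not all different  ✗
6) s = 15, p = 5; 15 > 5 (want ≤)  ✗
7) p + w = 12; 12 mod 4 = 0  ✓

No — constraints 3, 4, 5, and 6 are not satisfied.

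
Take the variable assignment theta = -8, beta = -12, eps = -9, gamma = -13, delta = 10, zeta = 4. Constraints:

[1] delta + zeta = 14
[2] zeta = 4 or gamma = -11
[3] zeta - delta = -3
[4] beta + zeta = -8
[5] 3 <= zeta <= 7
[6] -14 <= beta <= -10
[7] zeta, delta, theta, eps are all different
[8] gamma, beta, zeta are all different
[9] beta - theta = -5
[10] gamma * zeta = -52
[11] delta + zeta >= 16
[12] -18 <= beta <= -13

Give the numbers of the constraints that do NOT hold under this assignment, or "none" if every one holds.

[1] delta + zeta = 10 + 4 = 14  OK
[2] zeta = 4 = 4 (first disjunct)  OK
[3] zeta - delta = 4 - 10 = -6, not -3  FAIL
[4] beta + zeta = -12 + 4 = -8  OK
[5] zeta = 4 lies in [3, 7]  OK
[6] beta = -12 lies in [-14, -10]  OK
[7] values 4, 10, -8, -9 are pairwise distinct  OK
[8] values -13, -12, 4 are pairwise distinct  OK
[9] beta - theta = -12 - (-8) = -4, not -5  FAIL
[10] gamma * zeta = -13 * 4 = -52  OK
[11] delta + zeta = 10 + 4 = 14; 14 < 16, bound 16 not met  FAIL
[12] beta = -12 is outside [-18, -13]  FAIL

The assignment fails constraints 3, 9, 11, and 12.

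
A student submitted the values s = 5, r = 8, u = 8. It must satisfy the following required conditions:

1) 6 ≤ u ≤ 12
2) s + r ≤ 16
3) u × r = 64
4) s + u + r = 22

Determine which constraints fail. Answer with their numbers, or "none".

Constraint 4 is violated.

1) u = 8 lies in [6, 12] — holds.
2) s + r = 5 + 8 = 13; 13 ≤ 16 — holds.
3) u × r = 8 × 8 = 64 — holds.
4) s + u + r = 5 + 8 + 8 = 21, not 22 — does not hold.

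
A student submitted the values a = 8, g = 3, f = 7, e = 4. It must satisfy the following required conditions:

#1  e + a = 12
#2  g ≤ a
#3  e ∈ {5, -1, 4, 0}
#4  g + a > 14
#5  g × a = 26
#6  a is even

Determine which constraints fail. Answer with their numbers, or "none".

No — constraints 4, 5 are not satisfied.

#1 e + a = 4 + 8 = 12 — holds.
#2 g = 3, a = 8; 3 ≤ 8 — holds.
#3 e = 4 is in {5, -1, 4, 0} — holds.
#4 g + a = 3 + 8 = 11; 11 ≤ 14, bound 14 not met — does not hold.
#5 g × a = 3 × 8 = 24, not 26 — does not hold.
#6 a = 8 is even — holds.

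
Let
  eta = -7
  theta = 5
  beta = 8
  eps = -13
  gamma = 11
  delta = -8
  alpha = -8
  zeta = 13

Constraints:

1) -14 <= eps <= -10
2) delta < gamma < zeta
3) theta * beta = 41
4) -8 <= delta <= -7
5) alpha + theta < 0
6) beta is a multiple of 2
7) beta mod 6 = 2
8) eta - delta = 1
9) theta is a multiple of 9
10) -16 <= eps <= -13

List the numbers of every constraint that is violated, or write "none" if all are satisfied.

Constraints 3 and 9 do not hold.

1) eps = -13 lies in [-14, -10]  holds
2) values -8 < 11 < 13  holds
3) theta * beta = 5 * 8 = 40, not 41  fails
4) delta = -8 lies in [-8, -7]  holds
5) alpha + theta = -8 + 5 = -3; -3 < 0  holds
6) 8 / 2 = 4, so 2 divides 8  holds
7) 8 mod 6 = 2  holds
8) eta - delta = -7 - (-8) = 1  holds
9) 5 = 9*0 + 5, so 9 does not divide 5  fails
10) eps = -13 lies in [-16, -13]  holds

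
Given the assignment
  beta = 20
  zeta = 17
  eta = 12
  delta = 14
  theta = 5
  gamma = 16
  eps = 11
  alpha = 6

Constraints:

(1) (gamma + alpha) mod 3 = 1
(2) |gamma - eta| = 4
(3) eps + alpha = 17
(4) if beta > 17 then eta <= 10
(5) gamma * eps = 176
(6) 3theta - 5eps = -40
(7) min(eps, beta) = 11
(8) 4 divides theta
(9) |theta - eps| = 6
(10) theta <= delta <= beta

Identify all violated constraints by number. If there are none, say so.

(1) gamma + alpha = 22; 22 mod 3 = 1 — holds.
(2) |16 - 12| = 4 — holds.
(3) eps + alpha = 11 + 6 = 17 — holds.
(4) beta = 20 > 17, so we need eta ≤ 10; but eta = 12 > 10 — does not hold.
(5) gamma * eps = 16 * 11 = 176 — holds.
(6) 3theta - 5eps = 3(5) - 5(11) = -40 — holds.
(7) min(11, 20) = 11 — holds.
(8) 5 = 4*1 + 1, so 4 does not divide 5 — does not hold.
(9) |5 - 11| = 6 — holds.
(10) values 5 <= 14 <= 20 — holds.

Constraints 4 and 8 do not hold.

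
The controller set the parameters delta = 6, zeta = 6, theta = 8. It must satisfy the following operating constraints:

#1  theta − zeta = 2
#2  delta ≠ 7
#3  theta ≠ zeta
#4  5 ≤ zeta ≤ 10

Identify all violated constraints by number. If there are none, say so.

#1 theta − zeta = 8 − 6 = 2  ✔
#2 delta = 6, and 6 ≠ 7  ✔
#3 theta = 8, zeta = 6; distinct  ✔
#4 zeta = 6 lies in [5, 10]  ✔

No violations.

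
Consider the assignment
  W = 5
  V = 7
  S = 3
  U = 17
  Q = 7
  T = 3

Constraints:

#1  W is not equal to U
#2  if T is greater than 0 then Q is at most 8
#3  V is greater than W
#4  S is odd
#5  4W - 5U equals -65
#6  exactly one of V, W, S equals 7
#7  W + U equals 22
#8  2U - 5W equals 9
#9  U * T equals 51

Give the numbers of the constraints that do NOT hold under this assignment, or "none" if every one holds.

The assignment satisfies every constraint.

#1 W = 5, U = 17; distinct  holds
#2 T = 3 > 0, so we need Q ≤ 8; Q = 7 ≤ 8  holds
#3 V = 7, W = 5; 7 > 5  holds
#4 S = 3 is odd  holds
#5 4W - 5U = 4(5) - 5(17) = -65  holds
#6 V=7, W=5, S=3; 1 of them equals 7  holds
#7 W + U = 5 + 17 = 22  holds
#8 2U - 5W = 2(17) - 5(5) = 9  holds
#9 U * T = 17 * 3 = 51  holds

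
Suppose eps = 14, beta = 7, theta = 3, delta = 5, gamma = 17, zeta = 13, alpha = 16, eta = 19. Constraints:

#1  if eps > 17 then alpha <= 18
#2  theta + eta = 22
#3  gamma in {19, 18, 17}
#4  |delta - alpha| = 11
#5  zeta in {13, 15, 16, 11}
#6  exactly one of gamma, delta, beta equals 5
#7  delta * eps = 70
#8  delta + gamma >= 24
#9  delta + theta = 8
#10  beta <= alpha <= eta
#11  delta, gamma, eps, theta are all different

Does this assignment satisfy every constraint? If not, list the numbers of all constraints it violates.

Violated: 8.

#1 eps = 14, not > 17; antecedent false, conditional vacuously true — holds.
#2 theta + eta = 3 + 19 = 22 — holds.
#3 gamma = 17 is in {19, 18, 17} — holds.
#4 |5 - 16| = 11 — holds.
#5 zeta = 13 is in {13, 15, 16, 11} — holds.
#6 gamma=17, delta=5, beta=7; 1 of them equals 5 — holds.
#7 delta * eps = 5 * 14 = 70 — holds.
#8 delta + gamma = 5 + 17 = 22; 22 < 24, bound 24 not met — does not hold.
#9 delta + theta = 5 + 3 = 8 — holds.
#10 values 7 <= 16 <= 19 — holds.
#11 values 5, 17, 14, 3 are pairwise distinct — holds.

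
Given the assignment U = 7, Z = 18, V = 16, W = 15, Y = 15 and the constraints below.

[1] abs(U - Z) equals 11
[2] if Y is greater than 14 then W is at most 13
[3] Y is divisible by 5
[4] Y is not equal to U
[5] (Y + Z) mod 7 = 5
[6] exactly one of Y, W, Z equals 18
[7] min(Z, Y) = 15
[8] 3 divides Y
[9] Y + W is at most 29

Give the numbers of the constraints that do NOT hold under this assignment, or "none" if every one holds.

Constraints 2, 9 do not hold.

[1] abs(7 - 18) = 11 — satisfied.
[2] Y = 15 > 14, so we need W ≤ 13; but W = 15 > 13 — violated.
[3] 15 / 5 = 3, so 5 divides 15 — satisfied.
[4] Y = 15, U = 7; distinct — satisfied.
[5] Y + Z = 33; 33 mod 7 = 5 — satisfied.
[6] Y=15, W=15, Z=18; 1 of them equals 18 — satisfied.
[7] min(18, 15) = 15 — satisfied.
[8] 15 / 3 = 5, so 3 divides 15 — satisfied.
[9] Y + W = 15 + 15 = 30; 30 > 29, bound 29 not met — violated.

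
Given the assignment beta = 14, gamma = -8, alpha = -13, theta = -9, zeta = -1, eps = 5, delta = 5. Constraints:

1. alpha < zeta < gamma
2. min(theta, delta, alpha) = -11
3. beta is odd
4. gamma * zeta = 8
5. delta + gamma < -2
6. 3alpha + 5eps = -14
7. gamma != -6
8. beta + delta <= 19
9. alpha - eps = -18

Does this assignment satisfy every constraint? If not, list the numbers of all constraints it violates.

1. values -13, -1, -8; zeta = -1 is not < gamma = -8 — does not hold.
2. min(-9, 5, -13) = -13, not -11 — does not hold.
3. beta = 14 is even — does not hold.
4. gamma * zeta = -8 * (-1) = 8 — holds.
5. delta + gamma = 5 + (-8) = -3; -3 < -2 — holds.
6. 3alpha + 5eps = 3(-13) + 5(5) = -14 — holds.
7. gamma = -8, and -8 ≠ -6 — holds.
8. beta + delta = 14 + 5 = 19; 19 ≤ 19 — holds.
9. alpha - eps = -13 - 5 = -18 — holds.

No — constraints 1, 2, and 3 are not satisfied.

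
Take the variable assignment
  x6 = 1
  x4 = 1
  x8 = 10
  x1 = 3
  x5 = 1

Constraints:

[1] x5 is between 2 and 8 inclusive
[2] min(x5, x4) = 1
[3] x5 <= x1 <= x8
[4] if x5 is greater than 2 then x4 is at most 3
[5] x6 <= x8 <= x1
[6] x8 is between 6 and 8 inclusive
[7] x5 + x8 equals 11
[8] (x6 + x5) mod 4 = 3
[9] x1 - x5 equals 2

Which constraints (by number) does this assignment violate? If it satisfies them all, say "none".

The assignment fails constraints 1, 5, 6, and 8.

[1] x5 = 1 is outside [2, 8]  false
[2] min(1, 1) = 1  true
[3] values 1 <= 3 <= 10  true
[4] x5 = 1, not > 2; antecedent false, conditional vacuously true  true
[5] values 1, 10, 3; x8 = 10 is not <= x1 = 3  false
[6] x8 = 10 is outside [6, 8]  false
[7] x5 + x8 = 1 + 10 = 11  true
[8] x6 + x5 = 2; 2 mod 4 = 2, not 3  false
[9] x1 - x5 = 3 - 1 = 2  true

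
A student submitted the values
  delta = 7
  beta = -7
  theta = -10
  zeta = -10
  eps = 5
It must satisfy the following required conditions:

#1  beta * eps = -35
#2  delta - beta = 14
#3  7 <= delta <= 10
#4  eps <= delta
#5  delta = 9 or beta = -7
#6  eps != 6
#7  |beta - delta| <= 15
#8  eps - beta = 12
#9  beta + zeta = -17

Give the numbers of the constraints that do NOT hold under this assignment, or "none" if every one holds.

The assignment satisfies every constraint.

#1 beta * eps = -7 * 5 = -35 — satisfied.
#2 delta - beta = 7 - (-7) = 14 — satisfied.
#3 delta = 7 lies in [7, 10] — satisfied.
#4 eps = 5, delta = 7; 5 ≤ 7 — satisfied.
#5 delta = 7 ≠ 9, but beta = -7 = -7 (second disjunct) — satisfied.
#6 eps = 5, and 5 ≠ 6 — satisfied.
#7 |-7 - 7| = 14; 14 ≤ 15 — satisfied.
#8 eps - beta = 5 - (-7) = 12 — satisfied.
#9 beta + zeta = -7 + (-10) = -17 — satisfied.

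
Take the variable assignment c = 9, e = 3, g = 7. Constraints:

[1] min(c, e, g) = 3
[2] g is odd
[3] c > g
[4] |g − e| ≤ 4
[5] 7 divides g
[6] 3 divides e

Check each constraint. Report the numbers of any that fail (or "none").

[1] min(9, 3, 7) = 3 — holds.
[2] g = 7 is odd — holds.
[3] c = 9, g = 7; 9 > 7 — holds.
[4] |7 − 3| = 4; 4 ≤ 4 — holds.
[5] 7 / 7 = 1, so 7 divides 7 — holds.
[6] 3 / 3 = 1, so 3 divides 3 — holds.

All constraints are satisfied.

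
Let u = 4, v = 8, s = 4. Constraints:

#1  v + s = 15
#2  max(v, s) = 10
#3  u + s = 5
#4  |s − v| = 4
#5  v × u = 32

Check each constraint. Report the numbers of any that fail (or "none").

#1 v + s = 8 + 4 = 12, not 15 — does not hold.
#2 max(8, 4) = 8, not 10 — does not hold.
#3 u + s = 4 + 4 = 8, not 5 — does not hold.
#4 |4 − 8| = 4 — holds.
#5 v × u = 8 × 4 = 32 — holds.

The assignment fails constraints 1, 2, 3.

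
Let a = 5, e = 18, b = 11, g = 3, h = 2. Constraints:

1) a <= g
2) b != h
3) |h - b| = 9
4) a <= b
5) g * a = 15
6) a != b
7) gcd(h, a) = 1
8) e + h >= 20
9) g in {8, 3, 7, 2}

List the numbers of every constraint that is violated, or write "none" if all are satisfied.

1) a = 5, g = 3; 5 > 3 (want ≤) — fails.
2) b = 11, h = 2; distinct — holds.
3) |2 - 11| = 9 — holds.
4) a = 5, b = 11; 5 ≤ 11 — holds.
5) g * a = 3 * 5 = 15 — holds.
6) a = 5, b = 11; distinct — holds.
7) gcd(2, 5) = 1 — holds.
8) e + h = 18 + 2 = 20; 20 ≥ 20 — holds.
9) g = 3 is in {8, 3, 7, 2} — holds.

The assignment fails constraint 1.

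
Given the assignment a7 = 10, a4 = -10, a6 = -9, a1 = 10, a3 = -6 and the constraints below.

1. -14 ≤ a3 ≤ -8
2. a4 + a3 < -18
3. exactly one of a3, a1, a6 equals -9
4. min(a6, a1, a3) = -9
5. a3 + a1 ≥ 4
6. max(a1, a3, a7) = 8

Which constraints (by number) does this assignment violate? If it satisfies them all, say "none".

1. a3 = -6 is outside [-14, -8] — violated.
2. a4 + a3 = -10 + (-6) = -16; -16 ≥ -18, bound -18 not met — violated.
3. a3=-6, a1=10, a6=-9; 1 of them equals -9 — OK.
4. min(-9, 10, -6) = -9 — OK.
5. a3 + a1 = -6 + 10 = 4; 4 ≥ 4 — OK.
6. max(10, -6, 10) = 10, not 8 — violated.

Violated: 1, 2, and 6.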